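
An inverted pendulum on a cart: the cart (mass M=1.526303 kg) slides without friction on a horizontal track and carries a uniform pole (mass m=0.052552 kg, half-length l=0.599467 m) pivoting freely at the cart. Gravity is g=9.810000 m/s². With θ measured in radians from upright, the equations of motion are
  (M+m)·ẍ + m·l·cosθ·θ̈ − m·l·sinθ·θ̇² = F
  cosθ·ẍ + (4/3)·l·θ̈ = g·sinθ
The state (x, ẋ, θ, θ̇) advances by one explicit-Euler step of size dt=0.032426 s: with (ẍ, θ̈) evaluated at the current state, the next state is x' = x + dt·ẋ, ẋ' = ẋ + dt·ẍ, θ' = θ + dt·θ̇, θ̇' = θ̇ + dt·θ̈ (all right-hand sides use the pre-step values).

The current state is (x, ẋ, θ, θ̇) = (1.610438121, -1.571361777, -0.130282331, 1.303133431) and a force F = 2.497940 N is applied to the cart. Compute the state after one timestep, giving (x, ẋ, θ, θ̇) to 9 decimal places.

(1.559485144, -1.517866868, -0.088026926, 1.185069674)

sinθ=-0.129914086, cosθ=0.991525254
temp = (F + m·l·θ̇²·sinθ)/(M+m) = (2.497940 + -0.006950060)/1.578855 = 1.577719259
θ̈ = (g·sinθ − cosθ·temp)/(l·(4/3 − m·cos²θ/(M+m))) = -3.641021306
ẍ = temp − m·l·θ̈·cosθ/(M+m) = 1.649753549
Euler: x'=1.610438121+0.032426·-1.571361777=1.559485144, ẋ'=-1.571361777+0.032426·1.649753549=-1.517866868
       θ'=-0.130282331+0.032426·1.303133431=-0.088026926, θ̇'=1.303133431+0.032426·-3.641021306=1.185069674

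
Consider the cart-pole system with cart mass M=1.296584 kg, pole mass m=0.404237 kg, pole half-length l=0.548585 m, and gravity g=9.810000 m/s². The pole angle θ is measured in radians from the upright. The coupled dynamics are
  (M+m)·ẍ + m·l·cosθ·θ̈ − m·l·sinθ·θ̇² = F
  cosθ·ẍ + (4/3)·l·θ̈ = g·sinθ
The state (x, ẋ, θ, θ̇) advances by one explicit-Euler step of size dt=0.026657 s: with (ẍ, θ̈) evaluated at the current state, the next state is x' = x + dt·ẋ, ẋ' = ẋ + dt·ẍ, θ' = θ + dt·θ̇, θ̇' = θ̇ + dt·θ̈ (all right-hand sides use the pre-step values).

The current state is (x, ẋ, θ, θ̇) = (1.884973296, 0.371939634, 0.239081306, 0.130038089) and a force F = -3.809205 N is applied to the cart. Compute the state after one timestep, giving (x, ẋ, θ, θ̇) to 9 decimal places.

sinθ=0.236810164, cosθ=0.971555941
temp = (F + m·l·θ̇²·sinθ)/(M+m) = (-3.809205 + 0.000888017)/1.700821 = -2.239105104
θ̈ = (g·sinθ − cosθ·temp)/(l·(4/3 − m·cos²θ/(M+m))) = 7.394323101
ẍ = temp − m·l·θ̈·cosθ/(M+m) = -3.175777274
Euler: x'=1.884973296+0.026657·0.371939634=1.894888091, ẋ'=0.371939634+0.026657·-3.175777274=0.287282939
       θ'=0.239081306+0.026657·0.130038089=0.242547731, θ̇'=0.130038089+0.026657·7.394323101=0.327148560

(1.894888091, 0.287282939, 0.242547731, 0.327148560)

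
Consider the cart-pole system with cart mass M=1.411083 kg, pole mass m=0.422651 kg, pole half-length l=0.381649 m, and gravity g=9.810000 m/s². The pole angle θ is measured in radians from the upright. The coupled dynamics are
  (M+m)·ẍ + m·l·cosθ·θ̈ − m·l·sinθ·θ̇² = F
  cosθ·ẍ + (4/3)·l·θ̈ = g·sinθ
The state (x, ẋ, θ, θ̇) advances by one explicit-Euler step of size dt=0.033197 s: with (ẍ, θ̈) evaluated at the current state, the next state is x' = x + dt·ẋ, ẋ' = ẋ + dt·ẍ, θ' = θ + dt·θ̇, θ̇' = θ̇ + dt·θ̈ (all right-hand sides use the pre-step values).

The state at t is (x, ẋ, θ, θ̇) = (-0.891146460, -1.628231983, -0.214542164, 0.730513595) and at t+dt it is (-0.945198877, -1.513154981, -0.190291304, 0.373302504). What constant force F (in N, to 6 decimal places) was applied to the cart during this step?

F = 4.679046 N

ẍ = (ẋ'−ẋ)/dt = (-1.513154981−-1.628231983)/0.033197 = 3.466488
θ̈ = (θ̇'−θ̇)/dt = (0.373302504−0.730513595)/0.033197 = -10.760343
sinθ=-0.212900, cosθ=0.977074
F = (M+m)·ẍ + m·l·cosθ·θ̈ − m·l·sinθ·θ̇² = 6.356617 + -1.695897 − -0.018326 = 4.679046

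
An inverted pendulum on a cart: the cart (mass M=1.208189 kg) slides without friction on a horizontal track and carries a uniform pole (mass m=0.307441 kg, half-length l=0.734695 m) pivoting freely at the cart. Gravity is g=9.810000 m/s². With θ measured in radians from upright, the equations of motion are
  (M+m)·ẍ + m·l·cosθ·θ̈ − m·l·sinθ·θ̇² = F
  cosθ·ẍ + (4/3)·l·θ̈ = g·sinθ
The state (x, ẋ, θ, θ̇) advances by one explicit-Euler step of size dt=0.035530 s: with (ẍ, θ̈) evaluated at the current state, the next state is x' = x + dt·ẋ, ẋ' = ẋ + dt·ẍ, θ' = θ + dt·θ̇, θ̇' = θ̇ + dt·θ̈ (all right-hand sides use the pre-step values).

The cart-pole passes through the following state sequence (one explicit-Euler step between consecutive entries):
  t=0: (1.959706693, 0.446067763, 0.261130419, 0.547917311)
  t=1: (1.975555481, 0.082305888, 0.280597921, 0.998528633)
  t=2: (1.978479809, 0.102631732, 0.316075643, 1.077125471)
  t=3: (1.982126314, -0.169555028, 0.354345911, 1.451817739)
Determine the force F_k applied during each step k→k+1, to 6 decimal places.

F_0 = -12.767210 N
F_1 = 1.284810 N
F_2 = -9.428298 N

step 0→1:
  ẍ = (ẋ'−ẋ)/dt = (0.082305888−0.446067763)/0.035530 = -10.238161
  θ̈ = (θ̇'−θ̇)/dt = (0.998528633−0.547917311)/0.035530 = 12.682559
  sinθ=0.258173, cosθ=0.966099
  F = (M+m)·ẍ + m·l·cosθ·θ̈ − m·l·sinθ·θ̇² = -15.517265 + 2.767562 − 0.017507 = -12.767210
step 1→2:
  ẍ = (ẋ'−ẋ)/dt = (0.102631732−0.082305888)/0.035530 = 0.572076
  θ̈ = (θ̇'−θ̇)/dt = (1.077125471−0.998528633)/0.035530 = 2.212126
  sinθ=0.276930, cosθ=0.960890
  F = (M+m)·ẍ + m·l·cosθ·θ̈ − m·l·sinθ·θ̇² = 0.867055 + 0.480123 − 0.062368 = 1.284810
step 2→3:
  ẍ = (ẋ'−ẋ)/dt = (-0.169555028−0.102631732)/0.035530 = -7.660759
  θ̈ = (θ̇'−θ̇)/dt = (1.451817739−1.077125471)/0.035530 = 10.545800
  sinθ=0.310839, cosθ=0.950463
  F = (M+m)·ẍ + m·l·cosθ·θ̈ − m·l·sinθ·θ̇² = -11.610876 + 2.264036 − 0.081459 = -9.428298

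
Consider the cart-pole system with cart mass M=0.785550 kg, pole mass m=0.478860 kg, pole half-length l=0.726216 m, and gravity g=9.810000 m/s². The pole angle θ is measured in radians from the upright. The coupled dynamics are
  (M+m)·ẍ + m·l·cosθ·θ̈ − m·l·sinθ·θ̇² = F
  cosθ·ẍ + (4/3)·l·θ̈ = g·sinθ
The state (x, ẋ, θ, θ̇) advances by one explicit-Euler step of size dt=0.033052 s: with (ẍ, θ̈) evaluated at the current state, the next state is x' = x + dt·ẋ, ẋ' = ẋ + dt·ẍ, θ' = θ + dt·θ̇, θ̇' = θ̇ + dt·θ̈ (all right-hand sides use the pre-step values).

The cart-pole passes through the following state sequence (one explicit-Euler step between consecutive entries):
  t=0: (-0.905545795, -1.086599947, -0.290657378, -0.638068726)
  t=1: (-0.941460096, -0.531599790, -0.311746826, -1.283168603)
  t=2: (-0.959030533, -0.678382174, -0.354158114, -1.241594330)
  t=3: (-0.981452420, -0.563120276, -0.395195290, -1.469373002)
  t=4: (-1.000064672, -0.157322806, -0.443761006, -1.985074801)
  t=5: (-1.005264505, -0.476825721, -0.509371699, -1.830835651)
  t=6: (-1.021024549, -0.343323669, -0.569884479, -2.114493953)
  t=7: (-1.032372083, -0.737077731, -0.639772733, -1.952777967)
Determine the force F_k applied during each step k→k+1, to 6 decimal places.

F_0 = 14.769493 N
F_1 = -5.023222 N
F_2 = 2.347445 N
F_3 = 10.805192 N
F_4 = -10.168657 N
F_5 = 3.069931 N
F_6 = -12.791644 N

step 0→1:
  ẍ = (ẋ'−ẋ)/dt = (-0.531599790−-1.086599947)/0.033052 = 16.791727
  θ̈ = (θ̇'−θ̇)/dt = (-1.283168603−-0.638068726)/0.033052 = -19.517726
  sinθ=-0.286582, cosθ=0.958056
  F = (M+m)·ẍ + m·l·cosθ·θ̈ − m·l·sinθ·θ̇² = 21.231627 + -6.502709 − -0.040575 = 14.769493
step 1→2:
  ẍ = (ẋ'−ẋ)/dt = (-0.678382174−-0.531599790)/0.033052 = -4.440953
  θ̈ = (θ̇'−θ̇)/dt = (-1.241594330−-1.283168603)/0.033052 = 1.257844
  sinθ=-0.306722, cosθ=0.951799
  F = (M+m)·ẍ + m·l·cosθ·θ̈ − m·l·sinθ·θ̇² = -5.615186 + 0.416339 − -0.175625 = -5.023222
step 2→3:
  ẍ = (ẋ'−ẋ)/dt = (-0.563120276−-0.678382174)/0.033052 = 3.487290
  θ̈ = (θ̇'−θ̇)/dt = (-1.469373002−-1.241594330)/0.033052 = -6.891525
  sinθ=-0.346801, cosθ=0.937939
  F = (M+m)·ẍ + m·l·cosθ·θ̈ − m·l·sinθ·θ̇² = 4.409364 + -2.247834 − -0.185915 = 2.347445
step 3→4:
  ẍ = (ẋ'−ẋ)/dt = (-0.157322806−-0.563120276)/0.033052 = 12.277547
  θ̈ = (θ̇'−θ̇)/dt = (-1.985074801−-1.469373002)/0.033052 = -15.602741
  sinθ=-0.384988, cosθ=0.922921
  F = (M+m)·ẍ + m·l·cosθ·θ̈ − m·l·sinθ·θ̇² = 15.523853 + -5.007719 − -0.289059 = 10.805192
step 4→5:
  ẍ = (ẋ'−ẋ)/dt = (-0.476825721−-0.157322806)/0.033052 = -9.666674
  θ̈ = (θ̇'−θ̇)/dt = (-1.830835651−-1.985074801)/0.033052 = 4.666560
  sinθ=-0.429339, cosθ=0.903143
  F = (M+m)·ẍ + m·l·cosθ·θ̈ − m·l·sinθ·θ̇² = -12.222639 + 1.465642 − -0.588340 = -10.168657
step 5→6:
  ẍ = (ẋ'−ẋ)/dt = (-0.343323669−-0.476825721)/0.033052 = 4.039152
  θ̈ = (θ̇'−θ̇)/dt = (-2.114493953−-1.830835651)/0.033052 = -8.582183
  sinθ=-0.487629, cosθ=0.873051
  F = (M+m)·ẍ + m·l·cosθ·θ̈ − m·l·sinθ·θ̇² = 5.107144 + -2.605624 − -0.568411 = 3.069931
step 6→7:
  ẍ = (ẋ'−ẋ)/dt = (-0.737077731−-0.343323669)/0.033052 = -11.913169
  θ̈ = (θ̇'−θ̇)/dt = (-1.952777967−-2.114493953)/0.033052 = 4.892775
  sinθ=-0.539535, cosθ=0.841963
  F = (M+m)·ẍ + m·l·cosθ·θ̈ − m·l·sinθ·θ̇² = -15.063130 + 1.432593 − -0.838893 = -12.791644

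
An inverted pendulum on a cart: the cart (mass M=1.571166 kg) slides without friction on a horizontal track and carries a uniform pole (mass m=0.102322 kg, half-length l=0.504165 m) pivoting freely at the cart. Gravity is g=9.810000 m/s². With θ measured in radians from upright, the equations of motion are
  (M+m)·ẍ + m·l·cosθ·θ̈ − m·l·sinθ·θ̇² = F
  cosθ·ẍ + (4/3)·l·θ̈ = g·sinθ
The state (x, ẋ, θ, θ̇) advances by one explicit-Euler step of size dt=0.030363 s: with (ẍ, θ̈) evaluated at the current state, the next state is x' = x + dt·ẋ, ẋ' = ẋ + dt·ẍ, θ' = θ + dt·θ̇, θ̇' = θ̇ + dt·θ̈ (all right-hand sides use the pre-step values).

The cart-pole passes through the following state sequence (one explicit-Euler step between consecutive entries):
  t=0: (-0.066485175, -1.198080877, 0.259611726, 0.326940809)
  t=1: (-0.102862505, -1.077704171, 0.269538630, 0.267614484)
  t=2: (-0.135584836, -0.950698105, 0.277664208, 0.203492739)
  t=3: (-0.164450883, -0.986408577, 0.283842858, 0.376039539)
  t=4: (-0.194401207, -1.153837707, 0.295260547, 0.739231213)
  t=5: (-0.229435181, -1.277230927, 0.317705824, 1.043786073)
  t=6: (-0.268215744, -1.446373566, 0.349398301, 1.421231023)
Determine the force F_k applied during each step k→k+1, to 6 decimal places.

F_0 = 6.535852 N
F_1 = 6.894076 N
F_2 = -1.686874 N
F_3 = -8.637695 N
F_4 = -6.314096 N
F_5 = -8.730837 N

step 0→1:
  ẍ = (ẋ'−ẋ)/dt = (-1.077704171−-1.198080877)/0.030363 = 3.964585
  θ̈ = (θ̇'−θ̇)/dt = (0.267614484−0.326940809)/0.030363 = -1.953902
  sinθ=0.256705, cosθ=0.966490
  F = (M+m)·ẍ + m·l·cosθ·θ̈ − m·l·sinθ·θ̇² = 6.634686 + -0.097419 − 0.001416 = 6.535852
step 1→2:
  ẍ = (ẋ'−ẋ)/dt = (-0.950698105−-1.077704171)/0.030363 = 4.182922
  θ̈ = (θ̇'−θ̇)/dt = (0.203492739−0.267614484)/0.030363 = -2.111838
  sinθ=0.266287, cosθ=0.963894
  F = (M+m)·ẍ + m·l·cosθ·θ̈ − m·l·sinθ·θ̇² = 7.000070 + -0.105010 − 0.000984 = 6.894076
step 2→3:
  ẍ = (ẋ'−ẋ)/dt = (-0.986408577−-0.950698105)/0.030363 = -1.176118
  θ̈ = (θ̇'−θ̇)/dt = (0.376039539−0.203492739)/0.030363 = 5.682798
  sinθ=0.274110, cosθ=0.961698
  F = (M+m)·ẍ + m·l·cosθ·θ̈ − m·l·sinθ·θ̇² = -1.968219 + 0.281931 − 0.000586 = -1.686874
step 3→4:
  ẍ = (ẋ'−ẋ)/dt = (-1.153837707−-0.986408577)/0.030363 = -5.514249
  θ̈ = (θ̇'−θ̇)/dt = (0.739231213−0.376039539)/0.030363 = 11.961653
  sinθ=0.280047, cosθ=0.959986
  F = (M+m)·ẍ + m·l·cosθ·θ̈ − m·l·sinθ·θ̇² = -9.228029 + 0.592377 − 0.002043 = -8.637695
step 4→5:
  ẍ = (ẋ'−ẋ)/dt = (-1.277230927−-1.153837707)/0.030363 = -4.063934
  θ̈ = (θ̇'−θ̇)/dt = (1.043786073−0.739231213)/0.030363 = 10.030460
  sinθ=0.290989, cosθ=0.956726
  F = (M+m)·ẍ + m·l·cosθ·θ̈ − m·l·sinθ·θ̇² = -6.800944 + 0.495051 − 0.008203 = -6.314096
step 5→6:
  ẍ = (ẋ'−ẋ)/dt = (-1.446373566−-1.277230927)/0.030363 = -5.570683
  θ̈ = (θ̇'−θ̇)/dt = (1.421231023−1.043786073)/0.030363 = 12.431082
  sinθ=0.312388, cosθ=0.949955
  F = (M+m)·ẍ + m·l·cosθ·θ̈ − m·l·sinθ·θ̇² = -9.322471 + 0.609191 − 0.017557 = -8.730837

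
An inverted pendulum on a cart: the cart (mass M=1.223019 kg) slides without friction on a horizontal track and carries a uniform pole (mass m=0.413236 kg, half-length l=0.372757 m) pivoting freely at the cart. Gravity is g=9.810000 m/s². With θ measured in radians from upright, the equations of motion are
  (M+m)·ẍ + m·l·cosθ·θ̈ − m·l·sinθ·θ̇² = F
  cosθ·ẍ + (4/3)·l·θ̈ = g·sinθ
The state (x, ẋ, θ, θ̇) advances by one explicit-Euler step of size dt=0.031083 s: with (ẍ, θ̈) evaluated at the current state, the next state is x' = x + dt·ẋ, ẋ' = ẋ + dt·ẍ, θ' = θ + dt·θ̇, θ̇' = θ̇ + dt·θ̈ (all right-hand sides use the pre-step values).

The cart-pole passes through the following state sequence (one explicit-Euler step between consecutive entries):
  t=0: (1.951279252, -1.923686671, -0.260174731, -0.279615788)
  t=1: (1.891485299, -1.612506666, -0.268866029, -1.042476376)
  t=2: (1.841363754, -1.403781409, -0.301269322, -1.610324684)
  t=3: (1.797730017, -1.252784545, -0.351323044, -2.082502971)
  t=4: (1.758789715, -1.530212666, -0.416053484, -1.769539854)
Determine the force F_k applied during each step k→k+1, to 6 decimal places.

F_0 = 12.730831 N
F_1 = 8.319115 N
F_2 = 5.832662 N
F_3 = -12.918127 N

step 0→1:
  ẍ = (ẋ'−ẋ)/dt = (-1.612506666−-1.923686671)/0.031083 = 10.011260
  θ̈ = (θ̇'−θ̇)/dt = (-1.042476376−-0.279615788)/0.031083 = -24.542695
  sinθ=-0.257249, cosθ=0.966345
  F = (M+m)·ẍ + m·l·cosθ·θ̈ − m·l·sinθ·θ̇² = 16.380975 + -3.653242 − -0.003098 = 12.730831
step 1→2:
  ẍ = (ẋ'−ẋ)/dt = (-1.403781409−-1.612506666)/0.031083 = 6.715094
  θ̈ = (θ̇'−θ̇)/dt = (-1.610324684−-1.042476376)/0.031083 = -18.268774
  sinθ=-0.265638, cosθ=0.964073
  F = (M+m)·ẍ + m·l·cosθ·θ̈ − m·l·sinθ·θ̇² = 10.987606 + -2.712959 − -0.044468 = 8.319115
step 2→3:
  ẍ = (ẋ'−ẋ)/dt = (-1.252784545−-1.403781409)/0.031083 = 4.857860
  θ̈ = (θ̇'−θ̇)/dt = (-2.082502971−-1.610324684)/0.031083 = -15.190885
  sinθ=-0.296733, cosθ=0.954961
  F = (M+m)·ẍ + m·l·cosθ·θ̈ − m·l·sinθ·θ̇² = 7.948698 + -2.234562 − -0.118527 = 5.832662
step 3→4:
  ẍ = (ẋ'−ẋ)/dt = (-1.530212666−-1.252784545)/0.031083 = -8.925397
  θ̈ = (θ̇'−θ̇)/dt = (-1.769539854−-2.082502971)/0.031083 = 10.068627
  sinθ=-0.344140, cosθ=0.938918
  F = (M+m)·ẍ + m·l·cosθ·θ̈ − m·l·sinθ·θ̇² = -14.604226 + 1.456203 − -0.229896 = -12.918127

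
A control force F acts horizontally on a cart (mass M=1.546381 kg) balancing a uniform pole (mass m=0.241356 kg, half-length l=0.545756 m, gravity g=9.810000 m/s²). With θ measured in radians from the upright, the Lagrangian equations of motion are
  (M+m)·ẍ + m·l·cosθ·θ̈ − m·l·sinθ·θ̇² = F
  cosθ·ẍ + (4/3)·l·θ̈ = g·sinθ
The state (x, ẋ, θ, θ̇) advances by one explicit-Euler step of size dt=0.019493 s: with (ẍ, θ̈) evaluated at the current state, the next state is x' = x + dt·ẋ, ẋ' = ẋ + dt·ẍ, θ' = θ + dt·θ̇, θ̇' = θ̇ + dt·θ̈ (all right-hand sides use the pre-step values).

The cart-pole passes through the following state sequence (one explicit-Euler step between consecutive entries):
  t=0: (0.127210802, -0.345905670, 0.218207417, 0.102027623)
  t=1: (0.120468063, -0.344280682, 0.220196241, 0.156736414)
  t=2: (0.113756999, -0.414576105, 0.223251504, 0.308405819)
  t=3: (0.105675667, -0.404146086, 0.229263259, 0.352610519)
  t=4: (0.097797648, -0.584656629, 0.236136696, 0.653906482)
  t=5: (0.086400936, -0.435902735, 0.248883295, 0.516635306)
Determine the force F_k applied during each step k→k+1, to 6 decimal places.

F_0 = 0.509655 N
F_1 = -5.447482 N
F_2 = 1.245076 N
F_3 = -14.575962 N
F_4 = 12.727451 N

step 0→1:
  ẍ = (ẋ'−ẋ)/dt = (-0.344280682−-0.345905670)/0.019493 = 0.083363
  θ̈ = (θ̇'−θ̇)/dt = (0.156736414−0.102027623)/0.019493 = 2.806587
  sinθ=0.216480, cosθ=0.976287
  F = (M+m)·ẍ + m·l·cosθ·θ̈ − m·l·sinθ·θ̇² = 0.149030 + 0.360921 − 0.000297 = 0.509655
step 1→2:
  ẍ = (ẋ'−ẋ)/dt = (-0.414576105−-0.344280682)/0.019493 = -3.606188
  θ̈ = (θ̇'−θ̇)/dt = (0.308405819−0.156736414)/0.019493 = 7.780711
  sinθ=0.218421, cosθ=0.975855
  F = (M+m)·ẍ + m·l·cosθ·θ̈ − m·l·sinθ·θ̇² = -6.446916 + 1.000141 − 0.000707 = -5.447482
step 2→3:
  ẍ = (ẋ'−ẋ)/dt = (-0.404146086−-0.414576105)/0.019493 = 0.535065
  θ̈ = (θ̇'−θ̇)/dt = (0.352610519−0.308405819)/0.019493 = 2.267722
  sinθ=0.221402, cosθ=0.975183
  F = (M+m)·ẍ + m·l·cosθ·θ̈ − m·l·sinθ·θ̇² = 0.956555 + 0.291295 − 0.002774 = 1.245076
step 3→4:
  ẍ = (ẋ'−ẋ)/dt = (-0.584656629−-0.404146086)/0.019493 = -9.260275
  θ̈ = (θ̇'−θ̇)/dt = (0.653906482−0.352610519)/0.019493 = 15.456624
  sinθ=0.227260, cosθ=0.973834
  F = (M+m)·ẍ + m·l·cosθ·θ̈ − m·l·sinθ·θ̇² = -16.554936 + 1.982696 − 0.003722 = -14.575962
step 4→5:
  ẍ = (ẋ'−ẋ)/dt = (-0.435902735−-0.584656629)/0.019493 = 7.631144
  θ̈ = (θ̇'−θ̇)/dt = (0.516635306−0.653906482)/0.019493 = -7.042075
  sinθ=0.233948, cosθ=0.972249
  F = (M+m)·ẍ + m·l·cosθ·θ̈ − m·l·sinθ·θ̇² = 13.642479 + -0.901851 − 0.013177 = 12.727451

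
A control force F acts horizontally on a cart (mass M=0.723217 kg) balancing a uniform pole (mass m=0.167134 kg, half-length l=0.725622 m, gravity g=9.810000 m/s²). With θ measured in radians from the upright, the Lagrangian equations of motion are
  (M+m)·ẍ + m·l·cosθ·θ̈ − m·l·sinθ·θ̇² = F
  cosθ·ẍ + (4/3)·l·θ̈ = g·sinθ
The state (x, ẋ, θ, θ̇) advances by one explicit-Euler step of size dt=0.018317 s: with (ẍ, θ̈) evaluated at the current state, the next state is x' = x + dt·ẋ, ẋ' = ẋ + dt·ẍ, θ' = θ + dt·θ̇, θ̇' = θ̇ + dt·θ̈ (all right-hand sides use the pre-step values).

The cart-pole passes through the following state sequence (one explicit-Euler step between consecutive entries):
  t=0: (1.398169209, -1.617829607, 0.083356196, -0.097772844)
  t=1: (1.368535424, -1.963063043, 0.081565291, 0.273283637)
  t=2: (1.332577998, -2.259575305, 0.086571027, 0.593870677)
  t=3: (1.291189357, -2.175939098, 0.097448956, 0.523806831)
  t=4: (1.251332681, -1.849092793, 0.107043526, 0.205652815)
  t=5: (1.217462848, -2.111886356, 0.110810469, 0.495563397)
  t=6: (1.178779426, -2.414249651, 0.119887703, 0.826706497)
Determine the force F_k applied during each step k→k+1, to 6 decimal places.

F_0 = -14.332951 N
F_1 = -12.298041 N
F_2 = 3.599530 N
F_3 = 13.787586 N
F_4 = -10.865893 N
F_5 = -12.521502 N

step 0→1:
  ẍ = (ẋ'−ẋ)/dt = (-1.963063043−-1.617829607)/0.018317 = -18.847706
  θ̈ = (θ̇'−θ̇)/dt = (0.273283637−-0.097772844)/0.018317 = 20.257492
  sinθ=0.083260, cosθ=0.996528
  F = (M+m)·ẍ + m·l·cosθ·θ̈ − m·l·sinθ·θ̇² = -16.781074 + 2.448220 − 0.000097 = -14.332951
step 1→2:
  ẍ = (ẋ'−ẋ)/dt = (-2.259575305−-1.963063043)/0.018317 = -16.187818
  θ̈ = (θ̇'−θ̇)/dt = (0.593870677−0.273283637)/0.018317 = 17.502159
  sinθ=0.081475, cosθ=0.996675
  F = (M+m)·ẍ + m·l·cosθ·θ̈ − m·l·sinθ·θ̇² = -14.412840 + 2.115537 − 0.000738 = -12.298041
step 2→3:
  ẍ = (ẋ'−ẋ)/dt = (-2.175939098−-2.259575305)/0.018317 = 4.566043
  θ̈ = (θ̇'−θ̇)/dt = (0.523806831−0.593870677)/0.018317 = -3.825072
  sinθ=0.086463, cosθ=0.996255
  F = (M+m)·ẍ + m·l·cosθ·θ̈ − m·l·sinθ·θ̇² = 4.065381 + -0.462153 − 0.003698 = 3.599530
step 3→4:
  ẍ = (ẋ'−ẋ)/dt = (-1.849092793−-2.175939098)/0.018317 = 17.843878
  θ̈ = (θ̇'−θ̇)/dt = (0.205652815−0.523806831)/0.018317 = -17.369330
  sinθ=0.097295, cosθ=0.995256
  F = (M+m)·ẍ + m·l·cosθ·θ̈ − m·l·sinθ·θ̇² = 15.887314 + -2.096491 − 0.003237 = 13.787586
step 4→5:
  ẍ = (ẋ'−ẋ)/dt = (-2.111886356−-1.849092793)/0.018317 = -14.346976
  θ̈ = (θ̇'−θ̇)/dt = (0.495563397−0.205652815)/0.018317 = 15.827405
  sinθ=0.106839, cosθ=0.994276
  F = (M+m)·ẍ + m·l·cosθ·θ̈ − m·l·sinθ·θ̇² = -12.773845 + 1.908500 − 0.000548 = -10.865893
step 5→6:
  ẍ = (ẋ'−ẋ)/dt = (-2.414249651−-2.111886356)/0.018317 = -16.507250
  θ̈ = (θ̇'−θ̇)/dt = (0.826706497−0.495563397)/0.018317 = 18.078457
  sinθ=0.110584, cosθ=0.993867
  F = (M+m)·ẍ + m·l·cosθ·θ̈ − m·l·sinθ·θ̇² = -14.697246 + 2.179038 − 0.003294 = -12.521502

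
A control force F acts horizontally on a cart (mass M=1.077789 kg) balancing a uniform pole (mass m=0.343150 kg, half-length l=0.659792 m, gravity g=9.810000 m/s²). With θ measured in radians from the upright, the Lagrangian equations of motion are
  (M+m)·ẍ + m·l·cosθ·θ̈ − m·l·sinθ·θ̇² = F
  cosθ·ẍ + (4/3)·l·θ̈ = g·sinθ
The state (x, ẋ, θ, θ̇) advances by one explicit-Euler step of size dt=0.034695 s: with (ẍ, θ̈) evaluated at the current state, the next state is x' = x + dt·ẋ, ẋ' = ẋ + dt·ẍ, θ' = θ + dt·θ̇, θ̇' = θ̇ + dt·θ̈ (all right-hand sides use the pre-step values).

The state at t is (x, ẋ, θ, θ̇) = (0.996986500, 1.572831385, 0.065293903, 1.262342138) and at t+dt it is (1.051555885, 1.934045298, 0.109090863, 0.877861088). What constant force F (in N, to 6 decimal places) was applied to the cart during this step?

ẍ = (ẋ'−ẋ)/dt = (1.934045298−1.572831385)/0.034695 = 10.411123
θ̈ = (θ̇'−θ̇)/dt = (0.877861088−1.262342138)/0.034695 = -11.081742
sinθ=0.065248, cosθ=0.997869
F = (M+m)·ẍ + m·l·cosθ·θ̈ − m·l·sinθ·θ̇² = 14.793571 + -2.503645 − 0.023540 = 12.266386

F = 12.266386 N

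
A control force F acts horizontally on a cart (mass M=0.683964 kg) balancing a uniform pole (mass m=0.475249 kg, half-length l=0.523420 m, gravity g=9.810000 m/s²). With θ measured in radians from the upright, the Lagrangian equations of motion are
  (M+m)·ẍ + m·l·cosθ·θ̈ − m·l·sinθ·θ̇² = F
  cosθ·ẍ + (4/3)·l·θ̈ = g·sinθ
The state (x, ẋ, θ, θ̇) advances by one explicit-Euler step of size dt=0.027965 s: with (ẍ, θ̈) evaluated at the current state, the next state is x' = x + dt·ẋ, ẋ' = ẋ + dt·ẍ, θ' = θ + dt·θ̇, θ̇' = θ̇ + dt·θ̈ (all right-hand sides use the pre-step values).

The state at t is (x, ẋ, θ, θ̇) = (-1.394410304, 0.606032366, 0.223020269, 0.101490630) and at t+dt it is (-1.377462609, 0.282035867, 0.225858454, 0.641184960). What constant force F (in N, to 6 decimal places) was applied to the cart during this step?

F = -8.749155 N

ẍ = (ẋ'−ẋ)/dt = (0.282035867−0.606032366)/0.027965 = -11.585786
θ̈ = (θ̇'−θ̇)/dt = (0.641184960−0.101490630)/0.027965 = 19.298921
sinθ=0.221176, cosθ=0.975234
F = (M+m)·ẍ + m·l·cosθ·θ̈ − m·l·sinθ·θ̇² = -13.430393 + 4.681805 − 0.000567 = -8.749155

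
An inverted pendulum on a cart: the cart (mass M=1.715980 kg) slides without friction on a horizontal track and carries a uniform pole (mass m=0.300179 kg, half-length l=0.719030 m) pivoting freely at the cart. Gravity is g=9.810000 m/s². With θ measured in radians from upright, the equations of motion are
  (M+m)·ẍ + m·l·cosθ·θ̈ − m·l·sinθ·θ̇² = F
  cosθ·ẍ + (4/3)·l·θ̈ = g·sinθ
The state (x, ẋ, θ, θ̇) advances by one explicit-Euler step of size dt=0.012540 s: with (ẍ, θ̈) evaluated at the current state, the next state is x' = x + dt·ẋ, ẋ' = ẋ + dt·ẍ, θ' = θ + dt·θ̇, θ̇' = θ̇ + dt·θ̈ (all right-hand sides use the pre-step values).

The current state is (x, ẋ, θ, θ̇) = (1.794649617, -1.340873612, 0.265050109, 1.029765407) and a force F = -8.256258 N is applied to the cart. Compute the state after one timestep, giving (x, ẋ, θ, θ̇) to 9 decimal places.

(1.777835062, -1.401645763, 0.277963367, 1.124554876)

sinθ=0.261957628, cosθ=0.965079376
temp = (F + m·l·θ̇²·sinθ)/(M+m) = (-8.256258 + 0.059956319)/2.016159 = -4.065305207
θ̈ = (g·sinθ − cosθ·temp)/(l·(4/3 − m·cos²θ/(M+m))) = 7.558968791
ẍ = temp − m·l·θ̈·cosθ/(M+m) = -4.846264011
Euler: x'=1.794649617+0.012540·-1.340873612=1.777835062, ẋ'=-1.340873612+0.012540·-4.846264011=-1.401645763
       θ'=0.265050109+0.012540·1.029765407=0.277963367, θ̇'=1.029765407+0.012540·7.558968791=1.124554876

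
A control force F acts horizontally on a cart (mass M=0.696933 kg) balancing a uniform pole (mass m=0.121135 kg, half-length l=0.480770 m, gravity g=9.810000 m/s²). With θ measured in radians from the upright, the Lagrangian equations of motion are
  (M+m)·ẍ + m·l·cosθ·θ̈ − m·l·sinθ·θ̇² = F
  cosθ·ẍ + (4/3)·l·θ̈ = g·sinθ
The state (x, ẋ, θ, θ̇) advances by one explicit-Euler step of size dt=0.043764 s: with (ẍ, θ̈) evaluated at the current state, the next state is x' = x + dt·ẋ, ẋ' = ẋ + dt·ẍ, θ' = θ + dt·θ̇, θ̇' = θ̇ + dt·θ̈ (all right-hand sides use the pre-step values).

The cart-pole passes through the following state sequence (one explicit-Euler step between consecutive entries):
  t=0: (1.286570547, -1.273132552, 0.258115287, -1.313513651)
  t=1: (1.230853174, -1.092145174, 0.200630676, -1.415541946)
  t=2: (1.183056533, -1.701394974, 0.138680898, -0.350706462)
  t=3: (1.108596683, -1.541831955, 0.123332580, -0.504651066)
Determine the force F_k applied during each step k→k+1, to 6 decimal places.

F_0 = 3.226223 N
F_1 = -10.023204 N
F_2 = 2.778784 N

step 0→1:
  ẍ = (ẋ'−ẋ)/dt = (-1.092145174−-1.273132552)/0.043764 = 4.135531
  θ̈ = (θ̇'−θ̇)/dt = (-1.415541946−-1.313513651)/0.043764 = -2.331329
  sinθ=0.255259, cosθ=0.966873
  F = (M+m)·ẍ + m·l·cosθ·θ̈ − m·l·sinθ·θ̇² = 3.383146 + -0.131274 − 0.025648 = 3.226223
step 1→2:
  ẍ = (ẋ'−ẋ)/dt = (-1.701394974−-1.092145174)/0.043764 = -13.921255
  θ̈ = (θ̇'−θ̇)/dt = (-0.350706462−-1.415541946)/0.043764 = 24.331311
  sinθ=0.199287, cosθ=0.979941
  F = (M+m)·ẍ + m·l·cosθ·θ̈ − m·l·sinθ·θ̇² = -11.388533 + 1.388585 − 0.023256 = -10.023204
step 2→3:
  ẍ = (ẋ'−ẋ)/dt = (-1.541831955−-1.701394974)/0.043764 = 3.645988
  θ̈ = (θ̇'−θ̇)/dt = (-0.504651066−-0.350706462)/0.043764 = -3.517608
  sinθ=0.138237, cosθ=0.990399
  F = (M+m)·ẍ + m·l·cosθ·θ̈ − m·l·sinθ·θ̇² = 2.982666 + -0.202892 − 0.000990 = 2.778784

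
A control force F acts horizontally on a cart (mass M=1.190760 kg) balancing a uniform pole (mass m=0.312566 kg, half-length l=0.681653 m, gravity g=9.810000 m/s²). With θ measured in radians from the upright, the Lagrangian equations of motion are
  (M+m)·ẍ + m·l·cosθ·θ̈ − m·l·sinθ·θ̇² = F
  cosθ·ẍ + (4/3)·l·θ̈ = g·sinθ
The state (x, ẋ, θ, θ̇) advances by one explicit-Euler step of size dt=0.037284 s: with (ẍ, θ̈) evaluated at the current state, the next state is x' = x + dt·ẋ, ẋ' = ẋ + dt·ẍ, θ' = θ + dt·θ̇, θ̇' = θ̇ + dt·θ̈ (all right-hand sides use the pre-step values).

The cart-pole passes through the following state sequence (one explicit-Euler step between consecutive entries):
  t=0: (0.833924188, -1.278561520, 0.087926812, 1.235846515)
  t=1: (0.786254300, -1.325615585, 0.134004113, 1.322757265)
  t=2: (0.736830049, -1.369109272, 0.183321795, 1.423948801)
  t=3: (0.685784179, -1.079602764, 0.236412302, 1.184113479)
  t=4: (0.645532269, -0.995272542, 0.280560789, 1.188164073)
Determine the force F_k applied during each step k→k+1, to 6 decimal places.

step 0→1:
  ẍ = (ẋ'−ẋ)/dt = (-1.325615585−-1.278561520)/0.037284 = -1.262044
  θ̈ = (θ̇'−θ̇)/dt = (1.322757265−1.235846515)/0.037284 = 2.331047
  sinθ=0.087814, cosθ=0.996137
  F = (M+m)·ẍ + m·l·cosθ·θ̈ − m·l·sinθ·θ̇² = -1.897264 + 0.494738 − 0.028576 = -1.431102
step 1→2:
  ẍ = (ẋ'−ẋ)/dt = (-1.369109272−-1.325615585)/0.037284 = -1.166551
  θ̈ = (θ̇'−θ̇)/dt = (1.423948801−1.322757265)/0.037284 = 2.714074
  sinθ=0.133603, cosθ=0.991035
  F = (M+m)·ẍ + m·l·cosθ·θ̈ − m·l·sinθ·θ̇² = -1.753706 + 0.573081 − 0.049806 = -1.230432
step 2→3:
  ẍ = (ẋ'−ẋ)/dt = (-1.079602764−-1.369109272)/0.037284 = 7.764899
  θ̈ = (θ̇'−θ̇)/dt = (1.184113479−1.423948801)/0.037284 = -6.432661
  sinθ=0.182297, cosθ=0.983244
  F = (M+m)·ẍ + m·l·cosθ·θ̈ − m·l·sinθ·θ̇² = 11.673175 + -1.347587 − 0.078754 = 10.246834
step 3→4:
  ẍ = (ẋ'−ẋ)/dt = (-0.995272542−-1.079602764)/0.037284 = 2.261834
  θ̈ = (θ̇'−θ̇)/dt = (1.188164073−1.184113479)/0.037284 = 0.108642
  sinθ=0.234216, cosθ=0.972185
  F = (M+m)·ẍ + m·l·cosθ·θ̈ − m·l·sinθ·θ̇² = 3.400274 + 0.022503 − 0.069969 = 3.352808

F_0 = -1.431102 N
F_1 = -1.230432 N
F_2 = 10.246834 N
F_3 = 3.352808 N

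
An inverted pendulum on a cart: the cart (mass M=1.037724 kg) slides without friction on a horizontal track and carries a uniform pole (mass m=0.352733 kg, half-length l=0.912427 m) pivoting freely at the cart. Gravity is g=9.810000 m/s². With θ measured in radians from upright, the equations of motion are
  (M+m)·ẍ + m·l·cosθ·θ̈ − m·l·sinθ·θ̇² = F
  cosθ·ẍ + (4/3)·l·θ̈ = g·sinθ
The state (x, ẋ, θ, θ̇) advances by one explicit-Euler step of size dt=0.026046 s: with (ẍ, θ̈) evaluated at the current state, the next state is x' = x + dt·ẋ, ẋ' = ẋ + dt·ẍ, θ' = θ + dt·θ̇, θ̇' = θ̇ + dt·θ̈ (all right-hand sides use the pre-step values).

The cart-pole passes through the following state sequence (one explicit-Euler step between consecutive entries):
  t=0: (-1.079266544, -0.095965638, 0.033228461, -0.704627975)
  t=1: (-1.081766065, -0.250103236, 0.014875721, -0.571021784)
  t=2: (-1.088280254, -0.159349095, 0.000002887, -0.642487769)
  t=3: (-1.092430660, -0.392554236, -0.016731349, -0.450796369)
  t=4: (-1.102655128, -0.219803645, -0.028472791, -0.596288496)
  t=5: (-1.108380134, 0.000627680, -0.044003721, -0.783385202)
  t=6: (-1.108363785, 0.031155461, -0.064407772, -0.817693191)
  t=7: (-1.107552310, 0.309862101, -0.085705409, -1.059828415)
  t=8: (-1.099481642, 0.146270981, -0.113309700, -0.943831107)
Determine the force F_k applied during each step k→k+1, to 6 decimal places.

step 0→1:
  ẍ = (ẋ'−ẋ)/dt = (-0.250103236−-0.095965638)/0.026046 = -5.917899
  θ̈ = (θ̇'−θ̇)/dt = (-0.571021784−-0.704627975)/0.026046 = 5.129624
  sinθ=0.033222, cosθ=0.999448
  F = (M+m)·ẍ + m·l·cosθ·θ̈ − m·l·sinθ·θ̇² = -8.228584 + 1.650023 − 0.005309 = -6.583870
step 1→2:
  ẍ = (ẋ'−ẋ)/dt = (-0.159349095−-0.250103236)/0.026046 = 3.484379
  θ̈ = (θ̇'−θ̇)/dt = (-0.642487769−-0.571021784)/0.026046 = -2.743837
  sinθ=0.014875, cosθ=0.999889
  F = (M+m)·ẍ + m·l·cosθ·θ̈ − m·l·sinθ·θ̇² = 4.844879 + -0.882987 − 0.001561 = 3.960331
step 2→3:
  ẍ = (ẋ'−ẋ)/dt = (-0.392554236−-0.159349095)/0.026046 = -8.953588
  θ̈ = (θ̇'−θ̇)/dt = (-0.450796369−-0.642487769)/0.026046 = 7.359725
  sinθ=0.000003, cosθ=1.000000
  F = (M+m)·ẍ + m·l·cosθ·θ̈ − m·l·sinθ·θ̇² = -12.449578 + 2.368677 − 0.000000 = -10.080902
step 3→4:
  ẍ = (ẋ'−ẋ)/dt = (-0.219803645−-0.392554236)/0.026046 = 6.632519
  θ̈ = (θ̇'−θ̇)/dt = (-0.596288496−-0.450796369)/0.026046 = -5.585968
  sinθ=-0.016731, cosθ=0.999860
  F = (M+m)·ẍ + m·l·cosθ·θ̈ − m·l·sinθ·θ̇² = 9.222233 + -1.797554 − -0.001094 = 7.425773
step 4→5:
  ẍ = (ẋ'−ẋ)/dt = (0.000627680−-0.219803645)/0.026046 = 8.463155
  θ̈ = (θ̇'−θ̇)/dt = (-0.783385202−-0.596288496)/0.026046 = -7.183318
  sinθ=-0.028469, cosθ=0.999595
  F = (M+m)·ẍ + m·l·cosθ·θ̈ − m·l·sinθ·θ̇² = 11.767653 + -2.310964 − -0.003258 = 9.459946
step 5→6:
  ẍ = (ẋ'−ẋ)/dt = (0.031155461−0.000627680)/0.026046 = 1.172072
  θ̈ = (θ̇'−θ̇)/dt = (-0.817693191−-0.783385202)/0.026046 = -1.317208
  sinθ=-0.043990, cosθ=0.999032
  F = (M+m)·ẍ + m·l·cosθ·θ̈ − m·l·sinθ·θ̇² = 1.629715 + -0.423524 − -0.008688 = 1.214880
step 6→7:
  ẍ = (ẋ'−ẋ)/dt = (0.309862101−0.031155461)/0.026046 = 10.700554
  θ̈ = (θ̇'−θ̇)/dt = (-1.059828415−-0.817693191)/0.026046 = -9.296446
  sinθ=-0.064363, cosθ=0.997927
  F = (M+m)·ẍ + m·l·cosθ·θ̈ − m·l·sinθ·θ̇² = 14.878661 + -2.985793 − -0.013850 = 11.906718
step 7→8:
  ẍ = (ẋ'−ẋ)/dt = (0.146270981−0.309862101)/0.026046 = -6.280854
  θ̈ = (θ̇'−θ̇)/dt = (-0.943831107−-1.059828415)/0.026046 = 4.453556
  sinθ=-0.085601, cosθ=0.996330
  F = (M+m)·ẍ + m·l·cosθ·θ̈ − m·l·sinθ·θ̇² = -8.733257 + 1.428085 − -0.030945 = -7.274227

F_0 = -6.583870 N
F_1 = 3.960331 N
F_2 = -10.080902 N
F_3 = 7.425773 N
F_4 = 9.459946 N
F_5 = 1.214880 N
F_6 = 11.906718 N
F_7 = -7.274227 N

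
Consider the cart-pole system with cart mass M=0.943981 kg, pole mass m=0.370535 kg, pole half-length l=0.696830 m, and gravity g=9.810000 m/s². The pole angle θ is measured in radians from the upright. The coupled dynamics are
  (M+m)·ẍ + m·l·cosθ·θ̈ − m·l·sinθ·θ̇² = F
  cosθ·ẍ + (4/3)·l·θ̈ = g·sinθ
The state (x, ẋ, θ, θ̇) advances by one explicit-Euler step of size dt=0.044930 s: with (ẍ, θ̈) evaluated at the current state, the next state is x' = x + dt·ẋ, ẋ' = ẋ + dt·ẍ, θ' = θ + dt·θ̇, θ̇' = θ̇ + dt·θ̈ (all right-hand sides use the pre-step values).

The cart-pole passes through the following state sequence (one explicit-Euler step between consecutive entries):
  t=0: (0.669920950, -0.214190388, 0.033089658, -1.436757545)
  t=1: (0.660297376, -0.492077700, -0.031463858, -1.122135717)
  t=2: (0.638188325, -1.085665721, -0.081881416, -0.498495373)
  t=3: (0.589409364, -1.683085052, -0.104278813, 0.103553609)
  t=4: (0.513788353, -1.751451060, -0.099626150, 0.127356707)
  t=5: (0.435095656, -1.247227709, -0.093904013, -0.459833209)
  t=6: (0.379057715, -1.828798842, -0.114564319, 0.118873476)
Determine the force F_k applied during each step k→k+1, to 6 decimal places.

F_0 = -6.340724 N
F_1 = -13.774254 N
F_2 = -14.025224 N
F_3 = -1.863848 N
F_4 = 11.394787 N
F_5 = -13.698884 N

step 0→1:
  ẍ = (ẋ'−ẋ)/dt = (-0.492077700−-0.214190388)/0.044930 = -6.184895
  θ̈ = (θ̇'−θ̇)/dt = (-1.122135717−-1.436757545)/0.044930 = 7.002489
  sinθ=0.033084, cosθ=0.999453
  F = (M+m)·ẍ + m·l·cosθ·θ̈ − m·l·sinθ·θ̇² = -8.130143 + 1.807052 − 0.017633 = -6.340724
step 1→2:
  ẍ = (ẋ'−ẋ)/dt = (-1.085665721−-0.492077700)/0.044930 = -13.211396
  θ̈ = (θ̇'−θ̇)/dt = (-0.498495373−-1.122135717)/0.044930 = 13.880266
  sinθ=-0.031459, cosθ=0.999505
  F = (M+m)·ẍ + m·l·cosθ·θ̈ − m·l·sinθ·θ̇² = -17.366591 + 3.582109 − -0.010228 = -13.774254
step 2→3:
  ẍ = (ẋ'−ẋ)/dt = (-1.683085052−-1.085665721)/0.044930 = -13.296669
  θ̈ = (θ̇'−θ̇)/dt = (0.103553609−-0.498495373)/0.044930 = 13.399710
  sinθ=-0.081790, cosθ=0.996650
  F = (M+m)·ẍ + m·l·cosθ·θ̈ − m·l·sinθ·θ̇² = -17.478684 + 3.448212 − -0.005248 = -14.025224
step 3→4:
  ẍ = (ẋ'−ẋ)/dt = (-1.751451060−-1.683085052)/0.044930 = -1.521612
  θ̈ = (θ̇'−θ̇)/dt = (0.127356707−0.103553609)/0.044930 = 0.529782
  sinθ=-0.104090, cosθ=0.994568
  F = (M+m)·ẍ + m·l·cosθ·θ̈ − m·l·sinθ·θ̇² = -2.000183 + 0.136047 − -0.000288 = -1.863848
step 4→5:
  ẍ = (ẋ'−ẋ)/dt = (-1.247227709−-1.751451060)/0.044930 = 11.222420
  θ̈ = (θ̇'−θ̇)/dt = (-0.459833209−0.127356707)/0.044930 = -13.068994
  sinθ=-0.099461, cosθ=0.995041
  F = (M+m)·ẍ + m·l·cosθ·θ̈ − m·l·sinθ·θ̇² = 14.752051 + -3.357681 − -0.000417 = 11.394787
step 5→6:
  ẍ = (ẋ'−ẋ)/dt = (-1.828798842−-1.247227709)/0.044930 = -12.943938
  θ̈ = (θ̇'−θ̇)/dt = (0.118873476−-0.459833209)/0.044930 = 12.880184
  sinθ=-0.093766, cosθ=0.995594
  F = (M+m)·ẍ + m·l·cosθ·θ̈ − m·l·sinθ·θ̇² = -17.015014 + 3.311010 − -0.005119 = -13.698884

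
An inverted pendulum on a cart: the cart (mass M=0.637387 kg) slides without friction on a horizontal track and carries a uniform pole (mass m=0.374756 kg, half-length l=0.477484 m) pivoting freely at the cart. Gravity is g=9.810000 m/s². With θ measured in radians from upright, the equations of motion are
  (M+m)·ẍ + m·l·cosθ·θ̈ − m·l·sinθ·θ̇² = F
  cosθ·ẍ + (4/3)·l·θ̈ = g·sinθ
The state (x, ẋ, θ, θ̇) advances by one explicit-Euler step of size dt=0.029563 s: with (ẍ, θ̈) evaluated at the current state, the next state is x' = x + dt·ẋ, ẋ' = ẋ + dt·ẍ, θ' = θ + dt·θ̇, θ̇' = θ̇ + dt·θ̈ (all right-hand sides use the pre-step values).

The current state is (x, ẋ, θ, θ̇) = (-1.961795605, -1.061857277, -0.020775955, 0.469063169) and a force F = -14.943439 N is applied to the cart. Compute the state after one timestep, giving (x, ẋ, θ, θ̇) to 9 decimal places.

sinθ=-0.020774460, cosθ=0.999784188
temp = (F + m·l·θ̇²·sinθ)/(M+m) = (-14.943439 + -0.000817899)/1.012143 = -14.764965918
θ̈ = (g·sinθ − cosθ·temp)/(l·(4/3 − m·cos²θ/(M+m))) = 31.652711065
ẍ = temp − m·l·θ̈·cosθ/(M+m) = -20.359742128
Euler: x'=-1.961795605+0.029563·-1.061857277=-1.993187292, ẋ'=-1.061857277+0.029563·-20.359742128=-1.663752334
       θ'=-0.020775955+0.029563·0.469063169=-0.006909041, θ̇'=0.469063169+0.029563·31.652711065=1.404812266

(-1.993187292, -1.663752334, -0.006909041, 1.404812266)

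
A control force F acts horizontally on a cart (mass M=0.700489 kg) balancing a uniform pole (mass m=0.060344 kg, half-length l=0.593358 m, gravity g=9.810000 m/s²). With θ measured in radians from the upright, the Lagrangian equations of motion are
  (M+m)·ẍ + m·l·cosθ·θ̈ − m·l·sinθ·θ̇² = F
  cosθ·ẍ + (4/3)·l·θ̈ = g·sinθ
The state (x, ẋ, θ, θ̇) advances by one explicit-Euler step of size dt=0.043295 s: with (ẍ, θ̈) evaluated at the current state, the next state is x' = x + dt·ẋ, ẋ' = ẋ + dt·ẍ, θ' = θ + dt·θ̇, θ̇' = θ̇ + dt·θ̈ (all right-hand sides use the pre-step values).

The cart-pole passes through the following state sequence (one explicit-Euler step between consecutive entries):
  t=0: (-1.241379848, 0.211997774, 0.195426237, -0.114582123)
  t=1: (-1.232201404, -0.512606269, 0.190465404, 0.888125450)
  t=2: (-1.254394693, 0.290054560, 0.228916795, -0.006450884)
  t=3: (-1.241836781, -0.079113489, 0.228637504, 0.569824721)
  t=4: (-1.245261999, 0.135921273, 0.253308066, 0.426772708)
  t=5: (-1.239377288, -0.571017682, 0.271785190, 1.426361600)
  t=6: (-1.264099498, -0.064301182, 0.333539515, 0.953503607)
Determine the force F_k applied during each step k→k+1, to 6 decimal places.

F_0 = -11.920256 N
F_1 = 13.373548 N
F_2 = -6.023320 N
F_3 = 3.660993 N
F_4 = -11.624541 N
F_5 = 8.508384 N

step 0→1:
  ẍ = (ẋ'−ẋ)/dt = (-0.512606269−0.211997774)/0.043295 = -16.736437
  θ̈ = (θ̇'−θ̇)/dt = (0.888125450−-0.114582123)/0.043295 = 23.159893
  sinθ=0.194185, cosθ=0.980965
  F = (M+m)·ẍ + m·l·cosθ·θ̈ − m·l·sinθ·θ̇² = -12.733634 + 0.813469 − 0.000091 = -11.920256
step 1→2:
  ẍ = (ẋ'−ẋ)/dt = (0.290054560−-0.512606269)/0.043295 = 18.539342
  θ̈ = (θ̇'−θ̇)/dt = (-0.006450884−0.888125450)/0.043295 = -20.662347
  sinθ=0.189316, cosθ=0.981916
  F = (M+m)·ẍ + m·l·cosθ·θ̈ − m·l·sinθ·θ̇² = 14.105343 + -0.726449 − 0.005347 = 13.373548
step 2→3:
  ẍ = (ẋ'−ẋ)/dt = (-0.079113489−0.290054560)/0.043295 = -8.526806
  θ̈ = (θ̇'−θ̇)/dt = (0.569824721−-0.006450884)/0.043295 = 13.310442
  sinθ=0.226923, cosθ=0.973913
  F = (M+m)·ẍ + m·l·cosθ·θ̈ − m·l·sinθ·θ̇² = -6.487475 + 0.464155 − 0.000000 = -6.023320
step 3→4:
  ẍ = (ẋ'−ẋ)/dt = (0.135921273−-0.079113489)/0.043295 = 4.966734
  θ̈ = (θ̇'−θ̇)/dt = (0.426772708−0.569824721)/0.043295 = -3.304123
  sinθ=0.226651, cosθ=0.973976
  F = (M+m)·ẍ + m·l·cosθ·θ̈ − m·l·sinθ·θ̇² = 3.778855 + -0.115227 − 0.002635 = 3.660993
step 4→5:
  ẍ = (ẋ'−ẋ)/dt = (-0.571017682−0.135921273)/0.043295 = -16.328420
  θ̈ = (θ̇'−θ̇)/dt = (1.426361600−0.426772708)/0.043295 = 23.087860
  sinθ=0.250608, cosθ=0.968089
  F = (M+m)·ẍ + m·l·cosθ·θ̈ − m·l·sinθ·θ̇² = -12.423201 + 0.800294 − 0.001634 = -11.624541
step 5→6:
  ẍ = (ẋ'−ẋ)/dt = (-0.064301182−-0.571017682)/0.043295 = 11.703811
  θ̈ = (θ̇'−θ̇)/dt = (0.953503607−1.426361600)/0.043295 = -10.921769
  sinθ=0.268452, cosθ=0.963293
  F = (M+m)·ẍ + m·l·cosθ·θ̈ − m·l·sinθ·θ̇² = 8.904646 + -0.376706 − 0.019556 = 8.508384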